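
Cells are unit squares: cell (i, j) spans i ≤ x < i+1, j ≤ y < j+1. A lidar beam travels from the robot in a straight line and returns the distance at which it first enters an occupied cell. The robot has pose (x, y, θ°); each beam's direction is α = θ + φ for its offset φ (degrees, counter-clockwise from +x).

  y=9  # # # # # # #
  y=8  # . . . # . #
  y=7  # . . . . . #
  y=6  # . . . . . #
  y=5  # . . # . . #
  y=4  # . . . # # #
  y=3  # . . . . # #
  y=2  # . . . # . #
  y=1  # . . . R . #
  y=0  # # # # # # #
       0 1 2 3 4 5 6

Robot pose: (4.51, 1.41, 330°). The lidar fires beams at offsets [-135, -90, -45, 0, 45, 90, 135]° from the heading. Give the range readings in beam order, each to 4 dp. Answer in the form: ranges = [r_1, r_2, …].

beam 1: φ=-135°, α=195°
  cosα=-0.9659 sinα=-0.2588 | (4,1) | tMaxX 0.5280 tMaxY 1.5841 | tΔX 1.0353 tΔY 3.8637
    t=0.5280 [x] (3,1)
    t=1.5633 [x] (2,1)
    t=1.5841 [y] (2,0) — stop
  → r_1 = 1.5841
beam 2: φ=-90°, α=240°
  cosα=-0.5000 sinα=-0.8660 | (4,1) | tMaxX 1.0200 tMaxY 0.4734 | tΔX 2.0000 tΔY 1.1547
    t=0.4734 [y] (4,0) — stop
  → r_2 = 0.4734
beam 3: φ=-45°, α=285°
  cosα=0.2588 sinα=-0.9659 | (4,1) | tMaxX 1.8932 tMaxY 0.4245 | tΔX 3.8637 tΔY 1.0353
    t=0.4245 [y] (4,0) — stop
  → r_3 = 0.4245
beam 4: φ=0°, α=330°
  cosα=0.8660 sinα=-0.5000 | (4,1) | tMaxX 0.5658 tMaxY 0.8200 | tΔX 1.1547 tΔY 2.0000
    t=0.5658 [x] (5,1)
    t=0.8200 [y] (5,0) — stop
  → r_4 = 0.8200
beam 5: φ=45°, α=15°
  cosα=0.9659 sinα=0.2588 | (4,1) | tMaxX 0.5073 tMaxY 2.2796 | tΔX 1.0353 tΔY 3.8637
    t=0.5073 [x] (5,1)
    t=1.5426 [x] (6,1) — stop
  → r_5 = 1.5426
beam 6: φ=90°, α=60°
  cosα=0.5000 sinα=0.8660 | (4,1) | tMaxX 0.9800 tMaxY 0.6813 | tΔX 2.0000 tΔY 1.1547
    t=0.6813 [y] (4,2) — stop
  → r_6 = 0.6813
beam 7: φ=135°, α=105°
  cosα=-0.2588 sinα=0.9659 | (4,1) | tMaxX 1.9705 tMaxY 0.6108 | tΔX 3.8637 tΔY 1.0353
    t=0.6108 [y] (4,2) — stop
  → r_7 = 0.6108

ranges = [1.5841, 0.4734, 0.4245, 0.8200, 1.5426, 0.6813, 0.6108]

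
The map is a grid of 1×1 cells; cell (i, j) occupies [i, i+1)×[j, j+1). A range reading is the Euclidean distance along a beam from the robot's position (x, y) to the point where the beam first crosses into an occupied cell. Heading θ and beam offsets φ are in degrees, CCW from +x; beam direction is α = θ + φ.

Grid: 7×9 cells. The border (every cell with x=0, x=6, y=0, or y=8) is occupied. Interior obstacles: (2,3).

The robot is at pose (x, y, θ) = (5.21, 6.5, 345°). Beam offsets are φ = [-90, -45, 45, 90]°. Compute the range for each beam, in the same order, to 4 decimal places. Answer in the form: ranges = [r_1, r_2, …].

beam 1: φ=-90°, α=255°
  cosα=-0.2588 sinα=-0.9659 | (5,6) | tMaxX 0.8114 tMaxY 0.5176 | tΔX 3.8637 tΔY 1.0353
    t=0.5176 [y] (5,5)
    t=0.8114 [x] (4,5)
    t=1.5529 [y] (4,4)
    t=2.5882 [y] (4,3)
    t=3.6235 [y] (4,2)
    t=4.6587 [y] (4,1)
    t=4.6751 [x] (3,1)
    t=5.6940 [y] (3,0) — stop
  → r_1 = 5.6940
beam 2: φ=-45°, α=300°
  cosα=0.5000 sinα=-0.8660 | (5,6) | tMaxX 1.5800 tMaxY 0.5774 | tΔX 2.0000 tΔY 1.1547
    t=0.5774 [y] (5,5)
    t=1.5800 [x] (6,5) — stop
  → r_2 = 1.5800
beam 3: φ=45°, α=30°
  cosα=0.8660 sinα=0.5000 | (5,6) | tMaxX 0.9122 tMaxY 1.0000 | tΔX 1.1547 tΔY 2.0000
    t=0.9122 [x] (6,6) — stop
  → r_3 = 0.9122
beam 4: φ=90°, α=75°
  cosα=0.2588 sinα=0.9659 | (5,6) | tMaxX 3.0523 tMaxY 0.5176 | tΔX 3.8637 tΔY 1.0353
    t=0.5176 [y] (5,7)
    t=1.5529 [y] (5,8) — stop
  → r_4 = 1.5529

ranges = [5.6940, 1.5800, 0.9122, 1.5529]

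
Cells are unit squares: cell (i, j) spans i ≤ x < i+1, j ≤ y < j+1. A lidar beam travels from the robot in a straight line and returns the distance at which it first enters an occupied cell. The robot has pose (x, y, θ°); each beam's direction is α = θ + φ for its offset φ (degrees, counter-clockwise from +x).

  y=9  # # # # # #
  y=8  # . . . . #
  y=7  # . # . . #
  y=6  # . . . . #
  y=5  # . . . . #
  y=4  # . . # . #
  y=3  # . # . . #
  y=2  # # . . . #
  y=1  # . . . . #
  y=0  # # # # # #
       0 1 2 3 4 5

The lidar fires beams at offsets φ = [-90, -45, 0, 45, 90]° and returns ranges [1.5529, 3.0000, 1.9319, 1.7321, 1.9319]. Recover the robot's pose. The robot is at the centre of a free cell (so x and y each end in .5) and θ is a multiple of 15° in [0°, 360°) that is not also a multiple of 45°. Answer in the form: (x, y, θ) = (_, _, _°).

Candidates: 28 free-cell centres × 16 headings = 448 poses. Raycast each; keep the one whose scan matches to 4 dp.
  (2.5, 1.5, 150°): beam 1 = 2.8868 ≠ 1.5529 ✗
  (2.5, 6.5, 210°): beam 1 = 0.5774 ≠ 1.5529 ✗
  (4.5, 7.5, 60°): beam 1 = 0.5774 ≠ 1.5529 ✗
  (2.5, 5.5, 165°): beam 3 = 1.5529 ≠ 1.9319 ✗
  (1.5, 8.5, 330°): beam 1 = 1.0000 ≠ 1.5529 ✗
  …
  (3.5, 1.5, 105°): r_1=1.5529, r_2=3.0000, r_3=1.9319, r_4=1.7321, r_5=1.9319 — all match ✓
Only this pose fits every beam.

(x, y, θ) = (3.5, 1.5, 105°)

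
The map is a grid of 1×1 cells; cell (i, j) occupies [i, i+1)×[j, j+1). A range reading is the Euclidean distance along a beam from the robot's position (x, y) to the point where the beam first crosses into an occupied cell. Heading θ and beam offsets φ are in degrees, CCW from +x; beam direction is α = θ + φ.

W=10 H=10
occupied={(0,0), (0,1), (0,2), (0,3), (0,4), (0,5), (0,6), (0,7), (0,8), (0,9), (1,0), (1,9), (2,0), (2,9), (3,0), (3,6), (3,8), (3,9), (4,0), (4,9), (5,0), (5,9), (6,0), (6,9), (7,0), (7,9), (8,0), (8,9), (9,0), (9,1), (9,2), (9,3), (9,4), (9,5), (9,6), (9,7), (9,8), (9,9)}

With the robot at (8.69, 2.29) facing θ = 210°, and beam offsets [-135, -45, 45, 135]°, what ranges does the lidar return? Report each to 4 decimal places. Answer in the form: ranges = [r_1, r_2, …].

beam 1: φ=-135°, α=75°
  dir = (cos 75°, sin 75°) = (0.2588, 0.9659); from cell (8,2)
  next x-line at t=1.1977, next y-line at t=0.7350; Δt_x=3.8637, Δt_y=1.0353
    y: enter (8,3) at t=0.7350
    x: enter (9,3) at t=1.1977 ← occupied
  → r_1 = 1.1977
beam 2: φ=-45°, α=165°
  dir = (cos 165°, sin 165°) = (-0.9659, 0.2588); from cell (8,2)
  next x-line at t=0.7143, next y-line at t=2.7432; Δt_x=1.0353, Δt_y=3.8637
    x: enter (7,2) at t=0.7143
    x: enter (6,2) at t=1.7496
    y: enter (6,3) at t=2.7432
    x: enter (5,3) at t=2.7849
    x: enter (4,3) at t=3.8202
    x: enter (3,3) at t=4.8554
    x: enter (2,3) at t=5.8907
    y: enter (2,4) at t=6.6069
    x: enter (1,4) at t=6.9260
    x: enter (0,4) at t=7.9613 ← occupied
  → r_2 = 7.9613
beam 3: φ=45°, α=255°
  dir = (cos 255°, sin 255°) = (-0.2588, -0.9659); from cell (8,2)
  next x-line at t=2.6660, next y-line at t=0.3002; Δt_x=3.8637, Δt_y=1.0353
    y: enter (8,1) at t=0.3002
    y: enter (8,0) at t=1.3355 ← occupied
  → r_3 = 1.3355
beam 4: φ=135°, α=345°
  dir = (cos 345°, sin 345°) = (0.9659, -0.2588); from cell (8,2)
  next x-line at t=0.3209, next y-line at t=1.1205; Δt_x=1.0353, Δt_y=3.8637
    x: enter (9,2) at t=0.3209 ← occupied
  → r_4 = 0.3209

ranges = [1.1977, 7.9613, 1.3355, 0.3209]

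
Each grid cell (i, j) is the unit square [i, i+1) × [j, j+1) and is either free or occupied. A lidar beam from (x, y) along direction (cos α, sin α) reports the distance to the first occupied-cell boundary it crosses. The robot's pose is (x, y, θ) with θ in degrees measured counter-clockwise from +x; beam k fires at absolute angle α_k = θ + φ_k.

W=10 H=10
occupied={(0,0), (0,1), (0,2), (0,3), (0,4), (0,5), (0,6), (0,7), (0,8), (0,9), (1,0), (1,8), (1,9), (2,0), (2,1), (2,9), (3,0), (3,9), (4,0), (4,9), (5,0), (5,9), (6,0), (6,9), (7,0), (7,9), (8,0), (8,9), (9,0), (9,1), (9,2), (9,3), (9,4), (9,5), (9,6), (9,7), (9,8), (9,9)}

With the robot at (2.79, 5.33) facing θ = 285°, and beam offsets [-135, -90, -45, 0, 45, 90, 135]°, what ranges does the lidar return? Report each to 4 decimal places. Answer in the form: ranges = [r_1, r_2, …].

ranges = [2.0669, 1.8531, 3.5800, 4.4827, 7.1707, 6.4291, 4.2378]

beam 1: φ=-135°, α=150°
  cosα=-0.8660 sinα=0.5000 | (2,5) | tMaxX 0.9122 tMaxY 1.3400 | tΔX 1.1547 tΔY 2.0000
    t=0.9122 [x] (1,5)
    t=1.3400 [y] (1,6)
    t=2.0669 [x] (0,6) — stop
  → r_1 = 2.0669
beam 2: φ=-90°, α=195°
  cosα=-0.9659 sinα=-0.2588 | (2,5) | tMaxX 0.8179 tMaxY 1.2750 | tΔX 1.0353 tΔY 3.8637
    t=0.8179 [x] (1,5)
    t=1.2750 [y] (1,4)
    t=1.8531 [x] (0,4) — stop
  → r_2 = 1.8531
beam 3: φ=-45°, α=240°
  cosα=-0.5000 sinα=-0.8660 | (2,5) | tMaxX 1.5800 tMaxY 0.3811 | tΔX 2.0000 tΔY 1.1547
    t=0.3811 [y] (2,4)
    t=1.5358 [y] (2,3)
    t=1.5800 [x] (1,3)
    t=2.6905 [y] (1,2)
    t=3.5800 [x] (0,2) — stop
  → r_3 = 3.5800
beam 4: φ=0°, α=285°
  cosα=0.2588 sinα=-0.9659 | (2,5) | tMaxX 0.8114 tMaxY 0.3416 | tΔX 3.8637 tΔY 1.0353
    t=0.3416 [y] (2,4)
    t=0.8114 [x] (3,4)
    t=1.3769 [y] (3,3)
    t=2.4122 [y] (3,2)
    t=3.4475 [y] (3,1)
    t=4.4827 [y] (3,0) — stop
  → r_4 = 4.4827
beam 5: φ=45°, α=330°
  cosα=0.8660 sinα=-0.5000 | (2,5) | tMaxX 0.2425 tMaxY 0.6600 | tΔX 1.1547 tΔY 2.0000
    t=0.2425 [x] (3,5)
    t=0.6600 [y] (3,4)
    t=1.3972 [x] (4,4)
    t=2.5519 [x] (5,4)
    t=2.6600 [y] (5,3)
    t=3.7066 [x] (6,3)
    t=4.6600 [y] (6,2)
    t=4.8613 [x] (7,2)
    t=6.0160 [x] (8,2)
    t=6.6600 [y] (8,1)
    t=7.1707 [x] (9,1) — stop
  → r_5 = 7.1707
beam 6: φ=90°, α=15°
  cosα=0.9659 sinα=0.2588 | (2,5) | tMaxX 0.2174 tMaxY 2.5887 | tΔX 1.0353 tΔY 3.8637
    t=0.2174 [x] (3,5)
    t=1.2527 [x] (4,5)
    t=2.2880 [x] (5,5)
    t=2.5887 [y] (5,6)
    t=3.3232 [x] (6,6)
    t=4.3585 [x] (7,6)
    t=5.3938 [x] (8,6)
    t=6.4291 [x] (9,6) — stop
  → r_6 = 6.4291
beam 7: φ=135°, α=60°
  cosα=0.5000 sinα=0.8660 | (2,5) | tMaxX 0.4200 tMaxY 0.7736 | tΔX 2.0000 tΔY 1.1547
    t=0.4200 [x] (3,5)
    t=0.7736 [y] (3,6)
    t=1.9283 [y] (3,7)
    t=2.4200 [x] (4,7)
    t=3.0831 [y] (4,8)
    t=4.2378 [y] (4,9) — stop
  → r_7 = 4.2378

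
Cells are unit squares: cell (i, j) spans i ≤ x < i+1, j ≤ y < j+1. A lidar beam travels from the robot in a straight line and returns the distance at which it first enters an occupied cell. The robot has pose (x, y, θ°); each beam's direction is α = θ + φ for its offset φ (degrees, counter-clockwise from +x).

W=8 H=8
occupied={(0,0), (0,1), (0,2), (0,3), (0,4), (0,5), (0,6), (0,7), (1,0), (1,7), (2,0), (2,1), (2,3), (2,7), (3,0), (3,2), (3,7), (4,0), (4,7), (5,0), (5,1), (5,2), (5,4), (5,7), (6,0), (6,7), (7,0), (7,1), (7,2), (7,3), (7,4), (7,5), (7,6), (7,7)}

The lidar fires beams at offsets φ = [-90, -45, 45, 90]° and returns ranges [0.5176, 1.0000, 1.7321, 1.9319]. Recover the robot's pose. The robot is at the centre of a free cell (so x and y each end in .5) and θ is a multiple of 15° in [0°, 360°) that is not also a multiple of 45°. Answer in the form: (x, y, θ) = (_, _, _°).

(x, y, θ) = (6.5, 6.5, 195°)

The pose lattice has 30·16 = 480 candidates. Test each by forward raycasting.
  (6.5, 1.5, 15°): beam 2 = 0.5774 ≠ 1.0000 ✗
  (1.5, 4.5, 150°): beam 1 = 2.8868 ≠ 0.5176 ✗
  (3.5, 4.5, 240°): beam 1 = 2.8868 ≠ 0.5176 ✗
  (3.5, 4.5, 75°): beam 1 = 1.5529 ≠ 0.5176 ✗
  (6.5, 5.5, 165°): beam 1 = 1.5529 ≠ 0.5176 ✗
  …
  (6.5, 6.5, 195°): r_1=0.5176, r_2=1.0000, r_3=1.7321, r_4=1.9319 — all match ✓
Only this pose fits every beam.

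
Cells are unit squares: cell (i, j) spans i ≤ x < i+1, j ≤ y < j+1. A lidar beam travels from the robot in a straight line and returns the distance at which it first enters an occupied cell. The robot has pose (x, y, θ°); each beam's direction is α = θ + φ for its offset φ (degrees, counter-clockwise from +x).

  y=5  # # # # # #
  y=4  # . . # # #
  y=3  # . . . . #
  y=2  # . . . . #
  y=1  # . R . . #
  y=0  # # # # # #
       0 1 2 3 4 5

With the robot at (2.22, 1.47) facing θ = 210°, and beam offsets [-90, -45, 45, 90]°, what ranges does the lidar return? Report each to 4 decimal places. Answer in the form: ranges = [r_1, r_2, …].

ranges = [2.4400, 1.2630, 0.4866, 0.5427]

beam 1: φ=-90°, α=120°
  cosα=-0.5000 sinα=0.8660 | (2,1) | tMaxX 0.4400 tMaxY 0.6120 | tΔX 2.0000 tΔY 1.1547
    t=0.4400 [x] (1,1)
    t=0.6120 [y] (1,2)
    t=1.7667 [y] (1,3)
    t=2.4400 [x] (0,3) — stop
  → r_1 = 2.4400
beam 2: φ=-45°, α=165°
  cosα=-0.9659 sinα=0.2588 | (2,1) | tMaxX 0.2278 tMaxY 2.0478 | tΔX 1.0353 tΔY 3.8637
    t=0.2278 [x] (1,1)
    t=1.2630 [x] (0,1) — stop
  → r_2 = 1.2630
beam 3: φ=45°, α=255°
  cosα=-0.2588 sinα=-0.9659 | (2,1) | tMaxX 0.8500 tMaxY 0.4866 | tΔX 3.8637 tΔY 1.0353
    t=0.4866 [y] (2,0) — stop
  → r_3 = 0.4866
beam 4: φ=90°, α=300°
  cosα=0.5000 sinα=-0.8660 | (2,1) | tMaxX 1.5600 tMaxY 0.5427 | tΔX 2.0000 tΔY 1.1547
    t=0.5427 [y] (2,0) — stop
  → r_4 = 0.5427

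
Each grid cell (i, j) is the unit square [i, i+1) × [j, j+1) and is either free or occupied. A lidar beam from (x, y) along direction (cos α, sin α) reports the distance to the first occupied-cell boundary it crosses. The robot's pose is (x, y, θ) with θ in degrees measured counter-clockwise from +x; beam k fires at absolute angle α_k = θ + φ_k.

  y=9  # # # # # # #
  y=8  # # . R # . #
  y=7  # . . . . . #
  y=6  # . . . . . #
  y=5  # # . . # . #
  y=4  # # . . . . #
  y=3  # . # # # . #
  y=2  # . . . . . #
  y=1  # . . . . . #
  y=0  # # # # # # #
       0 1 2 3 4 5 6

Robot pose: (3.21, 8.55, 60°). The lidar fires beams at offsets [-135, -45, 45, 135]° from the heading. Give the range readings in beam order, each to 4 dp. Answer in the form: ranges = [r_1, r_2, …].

beam 1: φ=-135°, α=285°
  direction (0.2588, -0.9659); cell (3,8); t to first gridline: x 3.0523, y 0.5694 (then +3.8637 / +1.0353)
    (3,7) via y @ 0.5694
    (3,6) via y @ 1.6047
    (3,5) via y @ 2.6400
    (4,5) via x @ 3.0523  # hit
  → r_1 = 3.0523
beam 2: φ=-45°, α=15°
  direction (0.9659, 0.2588); cell (3,8); t to first gridline: x 0.8179, y 1.7387 (then +1.0353 / +3.8637)
    (4,8) via x @ 0.8179  # hit
  → r_2 = 0.8179
beam 3: φ=45°, α=105°
  direction (-0.2588, 0.9659); cell (3,8); t to first gridline: x 0.8114, y 0.4659 (then +3.8637 / +1.0353)
    (3,9) via y @ 0.4659  # hit
  → r_3 = 0.4659
beam 4: φ=135°, α=195°
  direction (-0.9659, -0.2588); cell (3,8); t to first gridline: x 0.2174, y 2.1250 (then +1.0353 / +3.8637)
    (2,8) via x @ 0.2174
    (1,8) via x @ 1.2527  # hit
  → r_4 = 1.2527

ranges = [3.0523, 0.8179, 0.4659, 1.2527]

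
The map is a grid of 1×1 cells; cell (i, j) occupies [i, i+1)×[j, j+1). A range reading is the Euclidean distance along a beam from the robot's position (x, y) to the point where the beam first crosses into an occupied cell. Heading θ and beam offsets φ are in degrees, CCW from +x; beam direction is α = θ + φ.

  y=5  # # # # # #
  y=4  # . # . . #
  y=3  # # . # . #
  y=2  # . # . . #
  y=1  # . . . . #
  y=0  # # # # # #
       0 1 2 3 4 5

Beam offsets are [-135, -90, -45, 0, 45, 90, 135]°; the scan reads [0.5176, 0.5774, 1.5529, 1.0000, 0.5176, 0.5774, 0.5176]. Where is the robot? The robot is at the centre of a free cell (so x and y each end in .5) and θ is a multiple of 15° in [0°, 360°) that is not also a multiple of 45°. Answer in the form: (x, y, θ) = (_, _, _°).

(x, y, θ) = (3.5, 4.5, 30°)

The pose lattice has 12·16 = 192 candidates. Test each by forward raycasting.
  (4.5, 1.5, 30°): beam 3 = 0.5176 ≠ 1.5529 ✗
  (2.5, 1.5, 330°): beam 1 = 1.5529 ≠ 0.5176 ✗
  (4.5, 3.5, 75°): beam 1 = 1.0000 ≠ 0.5176 ✗
  …
  (3.5, 4.5, 30°): r_1=0.5176, r_2=0.5774, r_3=1.5529, r_4=1.0000, r_5=0.5176, r_6=0.5774, r_7=0.5176 — all match ✓
No second candidate reproduces the full scan.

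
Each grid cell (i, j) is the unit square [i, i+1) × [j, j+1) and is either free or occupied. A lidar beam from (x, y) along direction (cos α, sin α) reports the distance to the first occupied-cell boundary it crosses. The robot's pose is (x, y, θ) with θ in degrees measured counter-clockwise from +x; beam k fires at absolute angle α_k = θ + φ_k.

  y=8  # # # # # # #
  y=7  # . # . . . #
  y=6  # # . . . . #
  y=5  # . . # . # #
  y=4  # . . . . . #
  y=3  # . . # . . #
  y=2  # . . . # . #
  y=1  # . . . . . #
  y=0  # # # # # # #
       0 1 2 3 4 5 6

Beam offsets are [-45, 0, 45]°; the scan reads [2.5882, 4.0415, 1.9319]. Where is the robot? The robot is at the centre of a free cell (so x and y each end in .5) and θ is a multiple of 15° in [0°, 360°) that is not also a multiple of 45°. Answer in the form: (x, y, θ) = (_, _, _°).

Candidates: 29 free-cell centres × 16 headings = 464 poses. Raycast each; keep the one whose scan matches to 4 dp.
  (2.5, 4.5, 150°): beam 1 = 1.9319 ≠ 2.5882 ✗
  (1.5, 7.5, 300°): beam 1 = 0.5176 ≠ 2.5882 ✗
  (5.5, 6.5, 330°): beam 1 = 0.5176 ≠ 2.5882 ✗
  …
  (1.5, 1.5, 60°): r_1=2.5882, r_2=4.0415, r_3=1.9319 — all match ✓
No second candidate reproduces the full scan.

(x, y, θ) = (1.5, 1.5, 60°)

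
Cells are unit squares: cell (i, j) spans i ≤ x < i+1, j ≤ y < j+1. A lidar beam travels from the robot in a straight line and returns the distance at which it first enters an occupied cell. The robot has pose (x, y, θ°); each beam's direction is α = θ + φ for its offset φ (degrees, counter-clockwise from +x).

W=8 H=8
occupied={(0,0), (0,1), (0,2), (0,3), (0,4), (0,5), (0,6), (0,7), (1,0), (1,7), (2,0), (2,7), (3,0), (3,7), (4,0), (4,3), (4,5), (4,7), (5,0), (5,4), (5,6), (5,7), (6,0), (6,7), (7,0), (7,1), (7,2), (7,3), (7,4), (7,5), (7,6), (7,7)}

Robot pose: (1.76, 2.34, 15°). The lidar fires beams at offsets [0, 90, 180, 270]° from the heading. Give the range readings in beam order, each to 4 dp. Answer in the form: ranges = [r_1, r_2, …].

ranges = [2.5500, 2.9364, 0.7868, 1.3873]

beam 1: φ=0°, α=15°
  d=(0.9659,0.2588)  start (1,2)  tX=0.2485 tY=2.5500  stride 1/|dx|=1.0353 1/|dy|=3.8637
    cross x-line → (2,2), t=0.2485
    cross x-line → (3,2), t=1.2837
    cross x-line → (4,2), t=2.3190
    cross y-line → (4,3), t=2.5500 (wall)
  → r_1 = 2.5500
beam 2: φ=90°, α=105°
  d=(-0.2588,0.9659)  start (1,2)  tX=2.9364 tY=0.6833  stride 1/|dx|=3.8637 1/|dy|=1.0353
    cross y-line → (1,3), t=0.6833
    cross y-line → (1,4), t=1.7186
    cross y-line → (1,5), t=2.7538
    cross x-line → (0,5), t=2.9364 (wall)
  → r_2 = 2.9364
beam 3: φ=180°, α=195°
  d=(-0.9659,-0.2588)  start (1,2)  tX=0.7868 tY=1.3137  stride 1/|dx|=1.0353 1/|dy|=3.8637
    cross x-line → (0,2), t=0.7868 (wall)
  → r_3 = 0.7868
beam 4: φ=270°, α=285°
  d=(0.2588,-0.9659)  start (1,2)  tX=0.9273 tY=0.3520  stride 1/|dx|=3.8637 1/|dy|=1.0353
    cross y-line → (1,1), t=0.3520
    cross x-line → (2,1), t=0.9273
    cross y-line → (2,0), t=1.3873 (wall)
  → r_4 = 1.3873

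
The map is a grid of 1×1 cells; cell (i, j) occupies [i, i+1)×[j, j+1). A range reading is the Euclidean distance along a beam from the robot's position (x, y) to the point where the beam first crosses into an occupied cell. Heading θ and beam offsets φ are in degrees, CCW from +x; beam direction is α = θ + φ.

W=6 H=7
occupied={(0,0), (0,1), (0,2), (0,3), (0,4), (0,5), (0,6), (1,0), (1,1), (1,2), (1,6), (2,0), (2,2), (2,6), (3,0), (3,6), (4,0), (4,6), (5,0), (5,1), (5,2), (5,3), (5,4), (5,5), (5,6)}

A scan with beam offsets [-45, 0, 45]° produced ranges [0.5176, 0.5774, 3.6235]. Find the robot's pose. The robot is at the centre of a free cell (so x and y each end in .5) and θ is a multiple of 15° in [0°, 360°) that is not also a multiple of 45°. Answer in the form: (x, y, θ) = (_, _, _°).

(x, y, θ) = (1.5, 3.5, 300°)

Enumerate (i+0.5, j+0.5, θ) over the 17 free cells and 16 admissible headings. For each, cast all 3 beams and compare to the given ranges.
  (1.5, 5.5, 300°): beam 1 = 1.9319 ≠ 0.5176 ✗
  (3.5, 4.5, 300°): beam 1 = 1.9319 ≠ 0.5176 ✗
  (2.5, 1.5, 60°): beam 1 = 2.5882 ≠ 0.5176 ✗
  …
  (1.5, 3.5, 300°): r_1=0.5176, r_2=0.5774, r_3=3.6235 — all match ✓
Unique over the lattice → pose = (1.5, 3.5, 300°).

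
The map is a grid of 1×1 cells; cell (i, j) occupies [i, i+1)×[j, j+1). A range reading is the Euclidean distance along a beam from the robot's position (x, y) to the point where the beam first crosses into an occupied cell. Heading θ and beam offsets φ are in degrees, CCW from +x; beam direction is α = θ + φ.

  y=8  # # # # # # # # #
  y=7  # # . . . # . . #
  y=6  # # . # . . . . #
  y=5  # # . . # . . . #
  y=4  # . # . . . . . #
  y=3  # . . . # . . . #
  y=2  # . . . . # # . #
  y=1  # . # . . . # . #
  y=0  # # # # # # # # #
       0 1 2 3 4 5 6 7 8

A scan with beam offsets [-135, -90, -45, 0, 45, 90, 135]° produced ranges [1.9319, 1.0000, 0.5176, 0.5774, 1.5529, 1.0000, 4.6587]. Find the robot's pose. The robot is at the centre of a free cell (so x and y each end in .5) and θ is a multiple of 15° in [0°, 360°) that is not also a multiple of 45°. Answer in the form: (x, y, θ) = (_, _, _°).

(x, y, θ) = (1.5, 2.5, 210°)

The pose lattice has 37·16 = 592 candidates. Test each by forward raycasting.
  (1.5, 4.5, 165°): beam 1 = 0.5774 ≠ 1.9319 ✗
  (2.5, 7.5, 150°): beam 2 = 0.5774 ≠ 1.0000 ✗
  (4.5, 2.5, 285°): beam 1 = 4.0415 ≠ 1.9319 ✗
  (7.5, 7.5, 300°): beam 1 = 1.5529 ≠ 1.9319 ✗
  …
  (1.5, 2.5, 210°): r_1=1.9319, r_2=1.0000, r_3=0.5176, r_4=0.5774, r_5=1.5529, r_6=1.0000, r_7=4.6587 — all match ✓
Unique over the lattice → pose = (1.5, 2.5, 210°).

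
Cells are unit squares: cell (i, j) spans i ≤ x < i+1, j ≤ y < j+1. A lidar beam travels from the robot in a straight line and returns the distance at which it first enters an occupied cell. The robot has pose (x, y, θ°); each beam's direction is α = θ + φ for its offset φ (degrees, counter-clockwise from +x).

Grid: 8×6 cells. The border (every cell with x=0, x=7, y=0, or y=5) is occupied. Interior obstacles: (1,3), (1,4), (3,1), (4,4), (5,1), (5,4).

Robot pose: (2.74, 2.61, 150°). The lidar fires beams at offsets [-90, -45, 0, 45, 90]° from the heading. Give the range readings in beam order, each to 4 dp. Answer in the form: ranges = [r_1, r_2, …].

ranges = [2.5200, 2.4743, 0.8545, 1.8014, 1.8591]

beam 1: φ=-90°, α=60°
  direction (0.5000, 0.8660); cell (2,2); t to first gridline: x 0.5200, y 0.4503 (then +2.0000 / +1.1547)
    (2,3) via y @ 0.4503
    (3,3) via x @ 0.5200
    (3,4) via y @ 1.6050
    (4,4) via x @ 2.5200  # hit
  → r_1 = 2.5200
beam 2: φ=-45°, α=105°
  direction (-0.2588, 0.9659); cell (2,2); t to first gridline: x 2.8591, y 0.4038 (then +3.8637 / +1.0353)
    (2,3) via y @ 0.4038
    (2,4) via y @ 1.4390
    (2,5) via y @ 2.4743  # hit
  → r_2 = 2.4743
beam 3: φ=0°, α=150°
  direction (-0.8660, 0.5000); cell (2,2); t to first gridline: x 0.8545, y 0.7800 (then +1.1547 / +2.0000)
    (2,3) via y @ 0.7800
    (1,3) via x @ 0.8545  # hit
  → r_3 = 0.8545
beam 4: φ=45°, α=195°
  direction (-0.9659, -0.2588); cell (2,2); t to first gridline: x 0.7661, y 2.3569 (then +1.0353 / +3.8637)
    (1,2) via x @ 0.7661
    (0,2) via x @ 1.8014  # hit
  → r_4 = 1.8014
beam 5: φ=90°, α=240°
  direction (-0.5000, -0.8660); cell (2,2); t to first gridline: x 1.4800, y 0.7044 (then +2.0000 / +1.1547)
    (2,1) via y @ 0.7044
    (1,1) via x @ 1.4800
    (1,0) via y @ 1.8591  # hit
  → r_5 = 1.8591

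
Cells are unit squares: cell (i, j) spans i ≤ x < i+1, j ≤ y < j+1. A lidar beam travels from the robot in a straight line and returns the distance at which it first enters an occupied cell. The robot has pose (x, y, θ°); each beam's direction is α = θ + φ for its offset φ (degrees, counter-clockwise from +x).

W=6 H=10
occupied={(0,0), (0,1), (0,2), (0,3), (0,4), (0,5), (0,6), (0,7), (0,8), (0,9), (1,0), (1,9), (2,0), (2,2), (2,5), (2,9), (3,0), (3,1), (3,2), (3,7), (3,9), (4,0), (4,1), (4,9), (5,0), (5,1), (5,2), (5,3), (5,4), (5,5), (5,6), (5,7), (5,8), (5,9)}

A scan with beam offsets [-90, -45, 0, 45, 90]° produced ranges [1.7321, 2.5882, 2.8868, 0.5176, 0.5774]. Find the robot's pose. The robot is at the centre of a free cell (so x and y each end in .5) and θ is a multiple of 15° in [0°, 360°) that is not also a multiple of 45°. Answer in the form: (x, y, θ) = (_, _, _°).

(x, y, θ) = (2.5, 4.5, 30°)

Enumerate (i+0.5, j+0.5, θ) over the 26 free cells and 16 admissible headings. For each, cast all 5 beams and compare to the given ranges.
  (1.5, 6.5, 165°): beam 1 = 2.5882 ≠ 1.7321 ✗
  (1.5, 7.5, 345°): beam 1 = 1.9319 ≠ 1.7321 ✗
  (1.5, 1.5, 15°): beam 1 = 0.5176 ≠ 1.7321 ✗
  …
  (2.5, 4.5, 30°): r_1=1.7321, r_2=2.5882, r_3=2.8868, r_4=0.5176, r_5=0.5774 — all match ✓
No second candidate reproduces the full scan.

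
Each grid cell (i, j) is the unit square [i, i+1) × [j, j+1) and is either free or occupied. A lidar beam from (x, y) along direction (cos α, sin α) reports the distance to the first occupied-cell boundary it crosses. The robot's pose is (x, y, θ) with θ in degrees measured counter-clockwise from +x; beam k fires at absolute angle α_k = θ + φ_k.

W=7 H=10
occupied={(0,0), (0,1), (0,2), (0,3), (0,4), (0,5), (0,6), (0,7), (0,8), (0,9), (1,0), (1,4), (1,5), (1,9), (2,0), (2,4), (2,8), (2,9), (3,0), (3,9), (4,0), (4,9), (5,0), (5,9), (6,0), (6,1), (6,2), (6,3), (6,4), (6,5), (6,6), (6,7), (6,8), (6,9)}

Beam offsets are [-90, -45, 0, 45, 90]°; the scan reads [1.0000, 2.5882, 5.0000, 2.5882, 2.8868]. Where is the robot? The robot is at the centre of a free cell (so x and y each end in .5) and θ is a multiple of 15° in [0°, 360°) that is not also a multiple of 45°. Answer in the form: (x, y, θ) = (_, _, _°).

Candidates: 36 free-cell centres × 16 headings = 576 poses. Raycast each; keep the one whose scan matches to 4 dp.
  (1.5, 8.5, 75°): beam 1 = 0.5176 ≠ 1.0000 ✗
  (1.5, 3.5, 210°): beam 1 = 0.5774 ≠ 1.0000 ✗
  (4.5, 4.5, 195°): beam 1 = 4.6587 ≠ 1.0000 ✗
  …
  (3.5, 1.5, 60°): r_1=1.0000, r_2=2.5882, r_3=5.0000, r_4=2.5882, r_5=2.8868 — all match ✓
No second candidate reproduces the full scan.

(x, y, θ) = (3.5, 1.5, 60°)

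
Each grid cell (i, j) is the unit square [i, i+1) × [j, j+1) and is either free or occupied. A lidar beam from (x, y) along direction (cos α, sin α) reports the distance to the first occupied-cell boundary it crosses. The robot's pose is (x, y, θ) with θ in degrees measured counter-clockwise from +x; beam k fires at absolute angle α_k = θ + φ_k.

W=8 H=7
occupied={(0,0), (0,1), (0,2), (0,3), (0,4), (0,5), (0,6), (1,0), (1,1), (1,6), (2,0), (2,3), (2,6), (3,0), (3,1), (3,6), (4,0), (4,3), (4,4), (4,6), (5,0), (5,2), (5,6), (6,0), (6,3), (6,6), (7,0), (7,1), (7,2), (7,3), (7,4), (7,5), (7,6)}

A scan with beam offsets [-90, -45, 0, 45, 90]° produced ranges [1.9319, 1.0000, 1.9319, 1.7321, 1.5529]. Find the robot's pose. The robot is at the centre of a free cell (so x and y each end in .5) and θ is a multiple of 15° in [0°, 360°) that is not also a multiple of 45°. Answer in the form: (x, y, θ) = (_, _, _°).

Candidates: 23 free-cell centres × 16 headings = 368 poses. Raycast each; keep the one whose scan matches to 4 dp.
  (3.5, 4.5, 210°): beam 1 = 1.7321 ≠ 1.9319 ✗
  (6.5, 2.5, 240°): beam 1 = 0.5774 ≠ 1.9319 ✗
  (5.5, 1.5, 105°): beam 1 = 1.5529 ≠ 1.9319 ✗
  (3.5, 4.5, 330°): beam 1 = 1.0000 ≠ 1.9319 ✗
  …
  (5.5, 5.5, 255°): r_1=1.9319, r_2=1.0000, r_3=1.9319, r_4=1.7321, r_5=1.5529 — all match ✓
No second candidate reproduces the full scan.

(x, y, θ) = (5.5, 5.5, 255°)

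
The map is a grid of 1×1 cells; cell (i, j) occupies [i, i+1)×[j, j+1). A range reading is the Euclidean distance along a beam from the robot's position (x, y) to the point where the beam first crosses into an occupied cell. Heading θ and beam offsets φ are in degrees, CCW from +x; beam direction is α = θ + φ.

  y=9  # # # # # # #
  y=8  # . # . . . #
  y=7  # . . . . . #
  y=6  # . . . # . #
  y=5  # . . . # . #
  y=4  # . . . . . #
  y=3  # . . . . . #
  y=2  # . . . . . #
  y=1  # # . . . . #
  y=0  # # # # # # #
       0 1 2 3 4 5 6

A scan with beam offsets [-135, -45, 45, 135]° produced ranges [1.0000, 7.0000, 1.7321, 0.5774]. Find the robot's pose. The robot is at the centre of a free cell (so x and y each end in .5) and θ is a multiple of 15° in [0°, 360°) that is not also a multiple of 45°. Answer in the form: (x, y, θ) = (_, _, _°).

(x, y, θ) = (4.5, 8.5, 285°)

The pose lattice has 36·16 = 576 candidates. Test each by forward raycasting.
  (5.5, 4.5, 300°): beam 1 = 4.6587 ≠ 1.0000 ✗
  (1.5, 4.5, 165°): beam 1 = 2.8868 ≠ 1.0000 ✗
  (4.5, 1.5, 105°): beam 2 = 3.0000 ≠ 7.0000 ✗
  …
  (4.5, 8.5, 285°): r_1=1.0000, r_2=7.0000, r_3=1.7321, r_4=0.5774 — all match ✓
Only this pose fits every beam.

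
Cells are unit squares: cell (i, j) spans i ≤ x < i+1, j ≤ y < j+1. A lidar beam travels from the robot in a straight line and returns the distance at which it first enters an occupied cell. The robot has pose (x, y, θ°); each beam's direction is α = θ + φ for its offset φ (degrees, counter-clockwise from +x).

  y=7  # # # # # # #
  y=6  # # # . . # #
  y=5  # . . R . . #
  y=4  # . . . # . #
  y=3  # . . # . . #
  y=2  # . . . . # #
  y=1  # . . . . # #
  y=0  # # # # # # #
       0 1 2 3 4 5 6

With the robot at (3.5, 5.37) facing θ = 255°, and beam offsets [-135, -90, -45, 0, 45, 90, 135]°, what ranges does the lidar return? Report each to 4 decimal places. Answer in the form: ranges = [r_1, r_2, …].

ranges = [1.0000, 2.4341, 2.8868, 1.4183, 1.0000, 1.4296, 1.7321]

beam 1: φ=-135°, α=120°
  d=(-0.5000,0.8660)  start (3,5)  tX=1.0000 tY=0.7275  stride 1/|dx|=2.0000 1/|dy|=1.1547
    cross y-line → (3,6), t=0.7275
    cross x-line → (2,6), t=1.0000 (wall)
  → r_1 = 1.0000
beam 2: φ=-90°, α=165°
  d=(-0.9659,0.2588)  start (3,5)  tX=0.5176 tY=2.4341  stride 1/|dx|=1.0353 1/|dy|=3.8637
    cross x-line → (2,5), t=0.5176
    cross x-line → (1,5), t=1.5529
    cross y-line → (1,6), t=2.4341 (wall)
  → r_2 = 2.4341
beam 3: φ=-45°, α=210°
  d=(-0.8660,-0.5000)  start (3,5)  tX=0.5774 tY=0.7400  stride 1/|dx|=1.1547 1/|dy|=2.0000
    cross x-line → (2,5), t=0.5774
    cross y-line → (2,4), t=0.7400
    cross x-line → (1,4), t=1.7321
    cross y-line → (1,3), t=2.7400
    cross x-line → (0,3), t=2.8868 (wall)
  → r_3 = 2.8868
beam 4: φ=0°, α=255°
  d=(-0.2588,-0.9659)  start (3,5)  tX=1.9319 tY=0.3831  stride 1/|dx|=3.8637 1/|dy|=1.0353
    cross y-line → (3,4), t=0.3831
    cross y-line → (3,3), t=1.4183 (wall)
  → r_4 = 1.4183
beam 5: φ=45°, α=300°
  d=(0.5000,-0.8660)  start (3,5)  tX=1.0000 tY=0.4272  stride 1/|dx|=2.0000 1/|dy|=1.1547
    cross y-line → (3,4), t=0.4272
    cross x-line → (4,4), t=1.0000 (wall)
  → r_5 = 1.0000
beam 6: φ=90°, α=345°
  d=(0.9659,-0.2588)  start (3,5)  tX=0.5176 tY=1.4296  stride 1/|dx|=1.0353 1/|dy|=3.8637
    cross x-line → (4,5), t=0.5176
    cross y-line → (4,4), t=1.4296 (wall)
  → r_6 = 1.4296
beam 7: φ=135°, α=30°
  d=(0.8660,0.5000)  start (3,5)  tX=0.5774 tY=1.2600  stride 1/|dx|=1.1547 1/|dy|=2.0000
    cross x-line → (4,5), t=0.5774
    cross y-line → (4,6), t=1.2600
    cross x-line → (5,6), t=1.7321 (wall)
  → r_7 = 1.7321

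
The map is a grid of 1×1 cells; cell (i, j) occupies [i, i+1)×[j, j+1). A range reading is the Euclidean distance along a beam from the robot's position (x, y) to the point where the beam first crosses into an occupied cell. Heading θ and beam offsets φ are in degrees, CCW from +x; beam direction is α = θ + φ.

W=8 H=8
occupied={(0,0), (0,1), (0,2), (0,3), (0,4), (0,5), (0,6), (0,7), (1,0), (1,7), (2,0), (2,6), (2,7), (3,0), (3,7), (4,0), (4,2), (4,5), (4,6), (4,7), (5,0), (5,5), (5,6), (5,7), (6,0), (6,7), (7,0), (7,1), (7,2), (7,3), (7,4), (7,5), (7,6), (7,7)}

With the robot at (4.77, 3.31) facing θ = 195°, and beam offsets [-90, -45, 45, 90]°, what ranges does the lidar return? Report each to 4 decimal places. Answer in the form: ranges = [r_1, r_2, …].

ranges = [1.7496, 4.3532, 0.3580, 0.3209]

beam 1: φ=-90°, α=105°
  d=(-0.2588,0.9659)  start (4,3)  tX=2.9751 tY=0.7143  stride 1/|dx|=3.8637 1/|dy|=1.0353
    cross y-line → (4,4), t=0.7143
    cross y-line → (4,5), t=1.7496 (wall)
  → r_1 = 1.7496
beam 2: φ=-45°, α=150°
  d=(-0.8660,0.5000)  start (4,3)  tX=0.8891 tY=1.3800  stride 1/|dx|=1.1547 1/|dy|=2.0000
    cross x-line → (3,3), t=0.8891
    cross y-line → (3,4), t=1.3800
    cross x-line → (2,4), t=2.0438
    cross x-line → (1,4), t=3.1985
    cross y-line → (1,5), t=3.3800
    cross x-line → (0,5), t=4.3532 (wall)
  → r_2 = 4.3532
beam 3: φ=45°, α=240°
  d=(-0.5000,-0.8660)  start (4,3)  tX=1.5400 tY=0.3580  stride 1/|dx|=2.0000 1/|dy|=1.1547
    cross y-line → (4,2), t=0.3580 (wall)
  → r_3 = 0.3580
beam 4: φ=90°, α=285°
  d=(0.2588,-0.9659)  start (4,3)  tX=0.8887 tY=0.3209  stride 1/|dx|=3.8637 1/|dy|=1.0353
    cross y-line → (4,2), t=0.3209 (wall)
  → r_4 = 0.3209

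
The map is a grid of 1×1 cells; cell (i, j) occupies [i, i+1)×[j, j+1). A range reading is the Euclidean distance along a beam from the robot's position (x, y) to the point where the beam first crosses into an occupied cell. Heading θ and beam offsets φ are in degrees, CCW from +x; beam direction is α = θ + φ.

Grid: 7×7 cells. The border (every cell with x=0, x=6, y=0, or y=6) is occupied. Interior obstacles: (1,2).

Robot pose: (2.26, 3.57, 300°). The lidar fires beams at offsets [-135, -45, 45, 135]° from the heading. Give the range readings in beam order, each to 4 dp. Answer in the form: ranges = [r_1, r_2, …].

ranges = [1.3044, 1.0046, 3.8719, 2.5157]

beam 1: φ=-135°, α=165°
  cosα=-0.9659 sinα=0.2588 | (2,3) | tMaxX 0.2692 tMaxY 1.6614 | tΔX 1.0353 tΔY 3.8637
    t=0.2692 [x] (1,3)
    t=1.3044 [x] (0,3) — stop
  → r_1 = 1.3044
beam 2: φ=-45°, α=255°
  cosα=-0.2588 sinα=-0.9659 | (2,3) | tMaxX 1.0046 tMaxY 0.5901 | tΔX 3.8637 tΔY 1.0353
    t=0.5901 [y] (2,2)
    t=1.0046 [x] (1,2) — stop
  → r_2 = 1.0046
beam 3: φ=45°, α=345°
  cosα=0.9659 sinα=-0.2588 | (2,3) | tMaxX 0.7661 tMaxY 2.2023 | tΔX 1.0353 tΔY 3.8637
    t=0.7661 [x] (3,3)
    t=1.8014 [x] (4,3)
    t=2.2023 [y] (4,2)
    t=2.8367 [x] (5,2)
    t=3.8719 [x] (6,2) — stop
  → r_3 = 3.8719
beam 4: φ=135°, α=75°
  cosα=0.2588 sinα=0.9659 | (2,3) | tMaxX 2.8591 tMaxY 0.4452 | tΔX 3.8637 tΔY 1.0353
    t=0.4452 [y] (2,4)
    t=1.4804 [y] (2,5)
    t=2.5157 [y] (2,6) — stop
  → r_4 = 2.5157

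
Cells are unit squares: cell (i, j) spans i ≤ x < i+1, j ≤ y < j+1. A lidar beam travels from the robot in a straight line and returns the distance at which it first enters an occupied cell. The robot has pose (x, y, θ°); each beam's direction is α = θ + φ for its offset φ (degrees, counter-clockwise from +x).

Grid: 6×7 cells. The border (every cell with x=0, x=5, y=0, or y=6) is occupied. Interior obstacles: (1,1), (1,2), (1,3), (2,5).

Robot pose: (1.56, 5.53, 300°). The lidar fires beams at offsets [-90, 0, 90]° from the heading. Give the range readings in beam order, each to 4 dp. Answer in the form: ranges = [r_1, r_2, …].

ranges = [0.6466, 5.2308, 0.5081]

beam 1: φ=-90°, α=210°
  cosα=-0.8660 sinα=-0.5000 | (1,5) | tMaxX 0.6466 tMaxY 1.0600 | tΔX 1.1547 tΔY 2.0000
    t=0.6466 [x] (0,5) — stop
  → r_1 = 0.6466
beam 2: φ=0°, α=300°
  cosα=0.5000 sinα=-0.8660 | (1,5) | tMaxX 0.8800 tMaxY 0.6120 | tΔX 2.0000 tΔY 1.1547
    t=0.6120 [y] (1,4)
    t=0.8800 [x] (2,4)
    t=1.7667 [y] (2,3)
    t=2.8800 [x] (3,3)
    t=2.9214 [y] (3,2)
    t=4.0761 [y] (3,1)
    t=4.8800 [x] (4,1)
    t=5.2308 [y] (4,0) — stop
  → r_2 = 5.2308
beam 3: φ=90°, α=30°
  cosα=0.8660 sinα=0.5000 | (1,5) | tMaxX 0.5081 tMaxY 0.9400 | tΔX 1.1547 tΔY 2.0000
    t=0.5081 [x] (2,5) — stop
  → r_3 = 0.5081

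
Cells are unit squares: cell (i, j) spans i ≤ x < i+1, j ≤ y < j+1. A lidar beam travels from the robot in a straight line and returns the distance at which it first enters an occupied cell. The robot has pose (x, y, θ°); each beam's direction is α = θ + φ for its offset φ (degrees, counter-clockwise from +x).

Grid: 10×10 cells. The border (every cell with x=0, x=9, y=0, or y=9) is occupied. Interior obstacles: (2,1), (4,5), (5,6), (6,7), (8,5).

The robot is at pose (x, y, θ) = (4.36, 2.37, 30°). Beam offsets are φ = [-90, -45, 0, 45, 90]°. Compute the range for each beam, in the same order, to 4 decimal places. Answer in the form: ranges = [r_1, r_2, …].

ranges = [1.5819, 4.8037, 5.2600, 3.7581, 6.7200]

beam 1: φ=-90°, α=300°
  d=(0.5000,-0.8660)  start (4,2)  tX=1.2800 tY=0.4272  stride 1/|dx|=2.0000 1/|dy|=1.1547
    cross y-line → (4,1), t=0.4272
    cross x-line → (5,1), t=1.2800
    cross y-line → (5,0), t=1.5819 (wall)
  → r_1 = 1.5819
beam 2: φ=-45°, α=345°
  d=(0.9659,-0.2588)  start (4,2)  tX=0.6626 tY=1.4296  stride 1/|dx|=1.0353 1/|dy|=3.8637
    cross x-line → (5,2), t=0.6626
    cross y-line → (5,1), t=1.4296
    cross x-line → (6,1), t=1.6979
    cross x-line → (7,1), t=2.7331
    cross x-line → (8,1), t=3.7684
    cross x-line → (9,1), t=4.8037 (wall)
  → r_2 = 4.8037
beam 3: φ=0°, α=30°
  d=(0.8660,0.5000)  start (4,2)  tX=0.7390 tY=1.2600  stride 1/|dx|=1.1547 1/|dy|=2.0000
    cross x-line → (5,2), t=0.7390
    cross y-line → (5,3), t=1.2600
    cross x-line → (6,3), t=1.8937
    cross x-line → (7,3), t=3.0484
    cross y-line → (7,4), t=3.2600
    cross x-line → (8,4), t=4.2031
    cross y-line → (8,5), t=5.2600 (wall)
  → r_3 = 5.2600
beam 4: φ=45°, α=75°
  d=(0.2588,0.9659)  start (4,2)  tX=2.4728 tY=0.6522  stride 1/|dx|=3.8637 1/|dy|=1.0353
    cross y-line → (4,3), t=0.6522
    cross y-line → (4,4), t=1.6875
    cross x-line → (5,4), t=2.4728
    cross y-line → (5,5), t=2.7228
    cross y-line → (5,6), t=3.7581 (wall)
  → r_4 = 3.7581
beam 5: φ=90°, α=120°
  d=(-0.5000,0.8660)  start (4,2)  tX=0.7200 tY=0.7275  stride 1/|dx|=2.0000 1/|dy|=1.1547
    cross x-line → (3,2), t=0.7200
    cross y-line → (3,3), t=0.7275
    cross y-line → (3,4), t=1.8822
    cross x-line → (2,4), t=2.7200
    cross y-line → (2,5), t=3.0369
    cross y-line → (2,6), t=4.1916
    cross x-line → (1,6), t=4.7200
    cross y-line → (1,7), t=5.3463
    cross y-line → (1,8), t=6.5010
    cross x-line → (0,8), t=6.7200 (wall)
  → r_5 = 6.7200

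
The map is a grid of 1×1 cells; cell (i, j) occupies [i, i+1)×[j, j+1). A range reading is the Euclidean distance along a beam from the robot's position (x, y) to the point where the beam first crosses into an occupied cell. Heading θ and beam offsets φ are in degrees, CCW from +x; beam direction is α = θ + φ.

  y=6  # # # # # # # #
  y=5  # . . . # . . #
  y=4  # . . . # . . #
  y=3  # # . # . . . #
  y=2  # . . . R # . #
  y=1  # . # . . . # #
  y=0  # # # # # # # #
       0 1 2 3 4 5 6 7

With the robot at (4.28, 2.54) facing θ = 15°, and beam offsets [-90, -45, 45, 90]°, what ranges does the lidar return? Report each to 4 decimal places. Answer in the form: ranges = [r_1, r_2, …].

ranges = [1.5943, 0.8314, 3.9953, 1.0818]

beam 1: φ=-90°, α=285°
  cosα=0.2588 sinα=-0.9659 | (4,2) | tMaxX 2.7819 tMaxY 0.5590 | tΔX 3.8637 tΔY 1.0353
    t=0.5590 [y] (4,1)
    t=1.5943 [y] (4,0) — stop
  → r_1 = 1.5943
beam 2: φ=-45°, α=330°
  cosα=0.8660 sinα=-0.5000 | (4,2) | tMaxX 0.8314 tMaxY 1.0800 | tΔX 1.1547 tΔY 2.0000
    t=0.8314 [x] (5,2) — stop
  → r_2 = 0.8314
beam 3: φ=45°, α=60°
  cosα=0.5000 sinα=0.8660 | (4,2) | tMaxX 1.4400 tMaxY 0.5312 | tΔX 2.0000 tΔY 1.1547
    t=0.5312 [y] (4,3)
    t=1.4400 [x] (5,3)
    t=1.6859 [y] (5,4)
    t=2.8406 [y] (5,5)
    t=3.4400 [x] (6,5)
    t=3.9953 [y] (6,6) — stop
  → r_3 = 3.9953
beam 4: φ=90°, α=105°
  cosα=-0.2588 sinα=0.9659 | (4,2) | tMaxX 1.0818 tMaxY 0.4762 | tΔX 3.8637 tΔY 1.0353
    t=0.4762 [y] (4,3)
    t=1.0818 [x] (3,3) — stop
  → r_4 = 1.0818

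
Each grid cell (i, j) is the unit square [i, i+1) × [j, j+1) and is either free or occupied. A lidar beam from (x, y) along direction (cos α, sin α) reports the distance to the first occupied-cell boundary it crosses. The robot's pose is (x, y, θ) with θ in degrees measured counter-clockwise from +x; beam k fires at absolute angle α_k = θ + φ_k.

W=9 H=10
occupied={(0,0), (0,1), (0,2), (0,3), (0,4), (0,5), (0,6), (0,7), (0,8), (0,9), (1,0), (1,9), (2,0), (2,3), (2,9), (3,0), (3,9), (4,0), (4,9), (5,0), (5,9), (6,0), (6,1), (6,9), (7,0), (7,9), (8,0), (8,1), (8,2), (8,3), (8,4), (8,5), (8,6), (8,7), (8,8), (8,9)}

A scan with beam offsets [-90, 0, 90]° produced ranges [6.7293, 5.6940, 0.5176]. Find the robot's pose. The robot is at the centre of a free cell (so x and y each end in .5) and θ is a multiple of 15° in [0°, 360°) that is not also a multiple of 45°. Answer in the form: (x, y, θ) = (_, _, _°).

(x, y, θ) = (6.5, 2.5, 195°)

The pose lattice has 54·16 = 864 candidates. Test each by forward raycasting.
  (7.5, 3.5, 285°): beam 2 = 1.9319 ≠ 5.6940 ✗
  (2.5, 2.5, 120°): beam 1 = 6.3509 ≠ 6.7293 ✗
  (3.5, 4.5, 300°): beam 1 = 1.0000 ≠ 6.7293 ✗
  …
  (6.5, 2.5, 195°): r_1=6.7293, r_2=5.6940, r_3=0.5176 — all match ✓
Only this pose fits every beam.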